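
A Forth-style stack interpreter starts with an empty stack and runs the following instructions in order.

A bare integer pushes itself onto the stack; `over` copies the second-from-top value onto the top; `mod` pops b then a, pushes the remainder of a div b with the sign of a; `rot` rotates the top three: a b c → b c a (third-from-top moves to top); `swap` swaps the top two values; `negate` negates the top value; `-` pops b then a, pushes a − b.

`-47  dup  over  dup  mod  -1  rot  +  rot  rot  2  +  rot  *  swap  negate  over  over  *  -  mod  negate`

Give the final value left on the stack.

-47    -> -47
dup    -> -47 -47
over   -> -47 -47 -47
dup    -> -47 -47 -47 -47
mod    -> -47 -47 0
-1     -> -47 -47 0 -1
rot    -> -47 0 -1 -47
+      -> -47 0 -48
rot    -> 0 -48 -47
rot    -> -48 -47 0
2      -> -48 -47 0 2
+      -> -48 -47 2
rot    -> -47 2 -48
*      -> -47 -96
swap   -> -96 -47
negate -> -96 47
over   -> -96 47 -96
over   -> -96 47 -96 47
*      -> -96 47 -4512
-      -> -96 4559
mod    -> -96
negate -> 96

96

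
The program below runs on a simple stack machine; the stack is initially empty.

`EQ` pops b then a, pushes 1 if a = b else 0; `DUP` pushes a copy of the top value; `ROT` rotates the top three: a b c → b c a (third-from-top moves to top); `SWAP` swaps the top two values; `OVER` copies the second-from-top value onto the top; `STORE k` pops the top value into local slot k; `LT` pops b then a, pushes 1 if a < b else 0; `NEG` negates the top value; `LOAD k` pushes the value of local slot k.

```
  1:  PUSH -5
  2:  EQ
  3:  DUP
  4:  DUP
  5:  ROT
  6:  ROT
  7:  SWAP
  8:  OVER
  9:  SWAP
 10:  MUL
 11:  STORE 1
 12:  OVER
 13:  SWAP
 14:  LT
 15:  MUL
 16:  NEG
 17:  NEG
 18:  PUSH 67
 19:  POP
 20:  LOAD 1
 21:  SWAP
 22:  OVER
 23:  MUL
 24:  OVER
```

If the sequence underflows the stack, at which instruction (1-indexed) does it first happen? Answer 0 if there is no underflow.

2

PUSH -5 → -5
EQ  — needs 2 operands, stack has 1 → underflow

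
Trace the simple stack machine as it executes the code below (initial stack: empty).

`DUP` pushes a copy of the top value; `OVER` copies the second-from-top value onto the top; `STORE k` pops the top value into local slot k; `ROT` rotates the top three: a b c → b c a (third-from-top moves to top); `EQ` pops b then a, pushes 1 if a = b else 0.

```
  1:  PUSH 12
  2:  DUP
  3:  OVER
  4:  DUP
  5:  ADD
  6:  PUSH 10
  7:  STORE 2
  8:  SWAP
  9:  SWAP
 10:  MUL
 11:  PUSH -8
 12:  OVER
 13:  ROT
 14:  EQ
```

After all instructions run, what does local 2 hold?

10

PUSH 12 → 12
DUP     → 12 12
OVER    → 12 12 12
DUP     → 12 12 12 12
ADD     → 12 12 24
PUSH 10 → 12 12 24 10
STORE 2 → 12 12 24
SWAP    → 12 24 12
SWAP    → 12 12 24
MUL     → 12 288
PUSH -8 → 12 288 -8
OVER    → 12 288 -8 288
ROT     → 12 -8 288 288
EQ      → 12 -8 1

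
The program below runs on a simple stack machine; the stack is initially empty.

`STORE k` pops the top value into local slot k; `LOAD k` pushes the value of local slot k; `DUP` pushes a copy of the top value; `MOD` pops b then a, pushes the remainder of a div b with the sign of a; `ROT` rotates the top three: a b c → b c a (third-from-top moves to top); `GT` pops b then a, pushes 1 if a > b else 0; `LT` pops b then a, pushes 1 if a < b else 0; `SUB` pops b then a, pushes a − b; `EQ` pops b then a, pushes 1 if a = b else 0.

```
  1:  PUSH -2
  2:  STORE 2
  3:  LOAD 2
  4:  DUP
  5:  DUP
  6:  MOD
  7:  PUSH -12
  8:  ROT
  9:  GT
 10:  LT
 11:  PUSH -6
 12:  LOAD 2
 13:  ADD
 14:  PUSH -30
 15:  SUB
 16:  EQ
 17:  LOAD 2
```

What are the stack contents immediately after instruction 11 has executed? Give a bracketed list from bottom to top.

[0, -6]

PUSH -2   [-2]
STORE 2   []
LOAD 2    [-2]
DUP       [-2, -2]
DUP       [-2, -2, -2]
MOD       [-2, 0]
PUSH -12  [-2, 0, -12]
ROT       [0, -12, -2]
GT        [0, 0]
LT        [0]
PUSH -6   [0, -6]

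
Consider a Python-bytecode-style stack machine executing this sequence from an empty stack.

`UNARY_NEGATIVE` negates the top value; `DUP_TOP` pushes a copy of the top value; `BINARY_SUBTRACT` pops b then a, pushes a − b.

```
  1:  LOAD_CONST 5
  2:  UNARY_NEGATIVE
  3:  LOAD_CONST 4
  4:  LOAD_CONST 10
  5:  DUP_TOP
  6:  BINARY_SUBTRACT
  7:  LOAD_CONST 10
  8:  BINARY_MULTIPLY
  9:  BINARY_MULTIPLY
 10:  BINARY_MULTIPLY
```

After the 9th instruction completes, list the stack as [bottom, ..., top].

[-5, 0]

LOAD_CONST 5    -> [5]
UNARY_NEGATIVE  -> [-5]
LOAD_CONST 4    -> [-5, 4]
LOAD_CONST 10   -> [-5, 4, 10]
DUP_TOP         -> [-5, 4, 10, 10]
BINARY_SUBTRACT -> [-5, 4, 0]
LOAD_CONST 10   -> [-5, 4, 0, 10]
BINARY_MULTIPLY -> [-5, 4, 0]
BINARY_MULTIPLY -> [-5, 0]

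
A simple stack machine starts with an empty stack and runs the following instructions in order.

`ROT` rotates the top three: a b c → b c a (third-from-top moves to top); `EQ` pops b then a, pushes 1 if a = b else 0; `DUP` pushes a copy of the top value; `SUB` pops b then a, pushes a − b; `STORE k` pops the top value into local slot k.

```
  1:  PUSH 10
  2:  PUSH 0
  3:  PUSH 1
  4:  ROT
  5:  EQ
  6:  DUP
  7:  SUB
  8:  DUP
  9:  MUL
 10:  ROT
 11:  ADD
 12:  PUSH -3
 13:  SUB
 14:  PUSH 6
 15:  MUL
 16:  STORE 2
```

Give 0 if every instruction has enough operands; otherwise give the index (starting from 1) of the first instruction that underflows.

10

PUSH 10  [10]
PUSH 0   [10, 0]
PUSH 1   [10, 0, 1]
ROT      [0, 1, 10]
EQ       [0, 0]
DUP      [0, 0, 0]
SUB      [0, 0]
DUP      [0, 0, 0]
MUL      [0, 0]
ROT  — needs 3 operands, stack has 2 → underflow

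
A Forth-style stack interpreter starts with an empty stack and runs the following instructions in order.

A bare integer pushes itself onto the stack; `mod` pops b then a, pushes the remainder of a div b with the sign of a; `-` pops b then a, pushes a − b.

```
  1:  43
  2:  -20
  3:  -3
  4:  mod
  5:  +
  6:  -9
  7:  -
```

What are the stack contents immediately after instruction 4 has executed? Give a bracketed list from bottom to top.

43  : [43]
-20 : [43, -20]
-3  : [43, -20, -3]
mod : [43, -2]

[43, -2]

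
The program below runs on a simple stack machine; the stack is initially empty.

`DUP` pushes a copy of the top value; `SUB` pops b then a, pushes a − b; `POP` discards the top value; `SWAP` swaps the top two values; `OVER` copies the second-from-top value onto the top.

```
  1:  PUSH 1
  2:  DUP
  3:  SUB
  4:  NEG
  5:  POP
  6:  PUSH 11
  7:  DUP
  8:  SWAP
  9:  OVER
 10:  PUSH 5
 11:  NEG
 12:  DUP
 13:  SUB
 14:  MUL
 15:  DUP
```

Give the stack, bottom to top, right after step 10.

PUSH 1  → [1]
DUP     → [1, 1]
SUB     → [0]
NEG     → [0]
POP     → []
PUSH 11 → [11]
DUP     → [11, 11]
SWAP    → [11, 11]
OVER    → [11, 11, 11]
PUSH 5  → [11, 11, 11, 5]

[11, 11, 11, 5]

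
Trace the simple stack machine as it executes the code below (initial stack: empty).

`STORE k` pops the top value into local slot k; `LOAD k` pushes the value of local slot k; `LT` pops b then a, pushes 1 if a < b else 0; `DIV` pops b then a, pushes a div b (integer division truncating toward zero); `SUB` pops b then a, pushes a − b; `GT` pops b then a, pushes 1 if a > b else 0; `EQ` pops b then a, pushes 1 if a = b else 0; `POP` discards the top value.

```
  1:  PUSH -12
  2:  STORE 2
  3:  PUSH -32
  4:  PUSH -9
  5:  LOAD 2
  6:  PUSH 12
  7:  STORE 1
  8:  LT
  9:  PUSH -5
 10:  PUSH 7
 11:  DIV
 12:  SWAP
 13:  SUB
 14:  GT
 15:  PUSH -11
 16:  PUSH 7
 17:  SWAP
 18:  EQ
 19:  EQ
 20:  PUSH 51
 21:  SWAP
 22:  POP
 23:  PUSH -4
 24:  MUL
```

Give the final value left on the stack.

PUSH -12 -> -12
STORE 2  -> (empty)
PUSH -32 -> -32
PUSH -9  -> -32 -9
LOAD 2   -> -32 -9 -12
PUSH 12  -> -32 -9 -12 12
STORE 1  -> -32 -9 -12
LT       -> -32 0
PUSH -5  -> -32 0 -5
PUSH 7   -> -32 0 -5 7
DIV      -> -32 0 0
SWAP     -> -32 0 0
SUB      -> -32 0
GT       -> 0
PUSH -11 -> 0 -11
PUSH 7   -> 0 -11 7
SWAP     -> 0 7 -11
EQ       -> 0 0
EQ       -> 1
PUSH 51  -> 1 51
SWAP     -> 51 1
POP      -> 51
PUSH -4  -> 51 -4
MUL      -> -204

-204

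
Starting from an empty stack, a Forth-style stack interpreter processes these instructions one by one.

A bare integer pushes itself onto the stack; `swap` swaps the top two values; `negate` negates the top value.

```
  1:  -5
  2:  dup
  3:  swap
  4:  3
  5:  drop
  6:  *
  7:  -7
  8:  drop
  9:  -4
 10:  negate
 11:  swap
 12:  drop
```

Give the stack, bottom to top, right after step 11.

[4, 25]

-5     : -5
dup    : -5 -5
swap   : -5 -5
3      : -5 -5 3
drop   : -5 -5
*      : 25
-7     : 25 -7
drop   : 25
-4     : 25 -4
negate : 25 4
swap   : 4 25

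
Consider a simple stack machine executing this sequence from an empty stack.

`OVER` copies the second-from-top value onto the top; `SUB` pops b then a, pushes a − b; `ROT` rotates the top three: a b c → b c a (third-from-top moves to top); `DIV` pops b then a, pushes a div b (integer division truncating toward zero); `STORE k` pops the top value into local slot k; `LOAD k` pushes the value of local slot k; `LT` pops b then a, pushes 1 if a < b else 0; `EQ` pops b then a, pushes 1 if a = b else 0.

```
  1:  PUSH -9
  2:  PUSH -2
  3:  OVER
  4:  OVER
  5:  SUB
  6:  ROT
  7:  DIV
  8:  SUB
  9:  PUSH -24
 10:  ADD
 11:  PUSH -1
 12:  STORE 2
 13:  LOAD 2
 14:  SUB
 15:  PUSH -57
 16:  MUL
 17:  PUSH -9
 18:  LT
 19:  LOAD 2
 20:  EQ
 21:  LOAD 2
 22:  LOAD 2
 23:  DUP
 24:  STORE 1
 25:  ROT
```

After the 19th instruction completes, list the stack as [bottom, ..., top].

[0, -1]

PUSH -9   [-9]
PUSH -2   [-9, -2]
OVER      [-9, -2, -9]
OVER      [-9, -2, -9, -2]
SUB       [-9, -2, -7]
ROT       [-2, -7, -9]
DIV       [-2, 0]
SUB       [-2]
PUSH -24  [-2, -24]
ADD       [-26]
PUSH -1   [-26, -1]
STORE 2   [-26]
LOAD 2    [-26, -1]
SUB       [-25]
PUSH -57  [-25, -57]
MUL       [1425]
PUSH -9   [1425, -9]
LT        [0]
LOAD 2    [0, -1]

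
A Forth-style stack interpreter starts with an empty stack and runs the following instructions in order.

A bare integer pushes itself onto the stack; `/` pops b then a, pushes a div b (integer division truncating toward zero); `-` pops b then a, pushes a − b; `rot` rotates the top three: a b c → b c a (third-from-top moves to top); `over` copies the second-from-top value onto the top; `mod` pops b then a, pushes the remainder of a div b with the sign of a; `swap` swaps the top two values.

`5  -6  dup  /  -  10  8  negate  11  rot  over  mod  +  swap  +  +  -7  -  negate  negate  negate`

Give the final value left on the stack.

-24

5      -> [5]
-6     -> [5, -6]
dup    -> [5, -6, -6]
/      -> [5, 1]
-      -> [4]
10     -> [4, 10]
8      -> [4, 10, 8]
negate -> [4, 10, -8]
11     -> [4, 10, -8, 11]
rot    -> [4, -8, 11, 10]
over   -> [4, -8, 11, 10, 11]
mod    -> [4, -8, 11, 10]
+      -> [4, -8, 21]
swap   -> [4, 21, -8]
+      -> [4, 13]
+      -> [17]
-7     -> [17, -7]
-      -> [24]
negate -> [-24]
negate -> [24]
negate -> [-24]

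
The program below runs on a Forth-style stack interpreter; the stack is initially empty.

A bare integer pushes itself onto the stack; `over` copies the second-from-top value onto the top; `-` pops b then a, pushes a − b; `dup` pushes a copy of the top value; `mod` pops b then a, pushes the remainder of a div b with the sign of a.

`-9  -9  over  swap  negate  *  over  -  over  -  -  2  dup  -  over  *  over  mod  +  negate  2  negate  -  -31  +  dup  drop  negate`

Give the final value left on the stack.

83

-9     → -9
-9     → -9 -9
over   → -9 -9 -9
swap   → -9 -9 -9
negate → -9 -9 9
*      → -9 -81
over   → -9 -81 -9
-      → -9 -72
over   → -9 -72 -9
-      → -9 -63
-      → 54
2      → 54 2
dup    → 54 2 2
-      → 54 0
over   → 54 0 54
*      → 54 0
over   → 54 0 54
mod    → 54 0
+      → 54
negate → -54
2      → -54 2
negate → -54 -2
-      → -52
-31    → -52 -31
+      → -83
dup    → -83 -83
drop   → -83
negate → 83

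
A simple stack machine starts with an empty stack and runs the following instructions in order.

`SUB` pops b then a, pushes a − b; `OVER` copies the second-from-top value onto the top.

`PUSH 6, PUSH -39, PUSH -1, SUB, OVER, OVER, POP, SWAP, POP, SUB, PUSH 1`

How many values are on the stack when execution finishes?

2

PUSH 6    6
PUSH -39  6 -39
PUSH -1   6 -39 -1
SUB       6 -38
OVER      6 -38 6
OVER      6 -38 6 -38
POP       6 -38 6
SWAP      6 6 -38
POP       6 6
SUB       0
PUSH 1    0 1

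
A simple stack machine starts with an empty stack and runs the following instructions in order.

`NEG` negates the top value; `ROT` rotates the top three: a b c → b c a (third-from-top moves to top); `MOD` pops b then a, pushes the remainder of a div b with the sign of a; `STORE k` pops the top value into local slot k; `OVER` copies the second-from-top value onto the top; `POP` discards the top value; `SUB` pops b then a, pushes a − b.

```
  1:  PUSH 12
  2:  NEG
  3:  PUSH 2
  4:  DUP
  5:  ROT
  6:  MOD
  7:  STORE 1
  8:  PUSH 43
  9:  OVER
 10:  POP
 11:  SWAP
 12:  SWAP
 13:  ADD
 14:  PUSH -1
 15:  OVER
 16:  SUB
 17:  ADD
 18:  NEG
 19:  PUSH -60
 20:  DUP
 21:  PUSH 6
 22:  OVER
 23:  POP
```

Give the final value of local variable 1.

2

PUSH 12   [12]
NEG       [-12]
PUSH 2    [-12, 2]
DUP       [-12, 2, 2]
ROT       [2, 2, -12]
MOD       [2, 2]
STORE 1   [2]
PUSH 43   [2, 43]
OVER      [2, 43, 2]
POP       [2, 43]
SWAP      [43, 2]
SWAP      [2, 43]
ADD       [45]
PUSH -1   [45, -1]
OVER      [45, -1, 45]
SUB       [45, -46]
ADD       [-1]
NEG       [1]
PUSH -60  [1, -60]
DUP       [1, -60, -60]
PUSH 6    [1, -60, -60, 6]
OVER      [1, -60, -60, 6, -60]
POP       [1, -60, -60, 6]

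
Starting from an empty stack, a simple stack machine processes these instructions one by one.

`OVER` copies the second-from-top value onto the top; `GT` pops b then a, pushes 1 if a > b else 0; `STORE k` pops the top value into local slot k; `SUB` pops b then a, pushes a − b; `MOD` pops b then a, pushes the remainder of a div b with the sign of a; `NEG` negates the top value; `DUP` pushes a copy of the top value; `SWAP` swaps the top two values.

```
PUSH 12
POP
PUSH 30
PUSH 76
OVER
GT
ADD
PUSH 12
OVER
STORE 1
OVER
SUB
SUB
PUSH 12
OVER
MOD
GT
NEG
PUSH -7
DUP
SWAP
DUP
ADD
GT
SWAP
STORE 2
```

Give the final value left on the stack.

1

PUSH 12 : 12
POP     : (empty)
PUSH 30 : 30
PUSH 76 : 30 76
OVER    : 30 76 30
GT      : 30 1
ADD     : 31
PUSH 12 : 31 12
OVER    : 31 12 31
STORE 1 : 31 12
OVER    : 31 12 31
SUB     : 31 -19
SUB     : 50
PUSH 12 : 50 12
OVER    : 50 12 50
MOD     : 50 12
GT      : 1
NEG     : -1
PUSH -7 : -1 -7
DUP     : -1 -7 -7
SWAP    : -1 -7 -7
DUP     : -1 -7 -7 -7
ADD     : -1 -7 -14
GT      : -1 1
SWAP    : 1 -1
STORE 2 : 1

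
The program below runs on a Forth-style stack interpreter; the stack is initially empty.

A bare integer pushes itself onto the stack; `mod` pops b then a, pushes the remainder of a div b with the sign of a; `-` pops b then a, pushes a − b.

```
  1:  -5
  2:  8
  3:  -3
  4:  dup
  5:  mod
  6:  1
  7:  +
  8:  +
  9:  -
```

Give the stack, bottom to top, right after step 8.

[-5, 9]

-5  -> -5
8   -> -5 8
-3  -> -5 8 -3
dup -> -5 8 -3 -3
mod -> -5 8 0
1   -> -5 8 0 1
+   -> -5 8 1
+   -> -5 9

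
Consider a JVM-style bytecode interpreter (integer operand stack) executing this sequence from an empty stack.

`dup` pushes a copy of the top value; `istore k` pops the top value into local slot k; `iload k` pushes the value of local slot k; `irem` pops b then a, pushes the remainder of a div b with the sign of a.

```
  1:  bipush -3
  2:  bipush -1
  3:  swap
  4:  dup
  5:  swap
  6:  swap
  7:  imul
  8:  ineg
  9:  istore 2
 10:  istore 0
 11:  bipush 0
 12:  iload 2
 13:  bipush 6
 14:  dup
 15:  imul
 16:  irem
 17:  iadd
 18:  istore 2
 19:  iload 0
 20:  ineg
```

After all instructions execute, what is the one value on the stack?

1

bipush -3 → -3
bipush -1 → -3 -1
swap      → -1 -3
dup       → -1 -3 -3
swap      → -1 -3 -3
swap      → -1 -3 -3
imul      → -1 9
ineg      → -1 -9
istore 2  → -1
istore 0  → (empty)
bipush 0  → 0
iload 2   → 0 -9
bipush 6  → 0 -9 6
dup       → 0 -9 6 6
imul      → 0 -9 36
irem      → 0 -9
iadd      → -9
istore 2  → (empty)
iload 0   → -1
ineg      → 1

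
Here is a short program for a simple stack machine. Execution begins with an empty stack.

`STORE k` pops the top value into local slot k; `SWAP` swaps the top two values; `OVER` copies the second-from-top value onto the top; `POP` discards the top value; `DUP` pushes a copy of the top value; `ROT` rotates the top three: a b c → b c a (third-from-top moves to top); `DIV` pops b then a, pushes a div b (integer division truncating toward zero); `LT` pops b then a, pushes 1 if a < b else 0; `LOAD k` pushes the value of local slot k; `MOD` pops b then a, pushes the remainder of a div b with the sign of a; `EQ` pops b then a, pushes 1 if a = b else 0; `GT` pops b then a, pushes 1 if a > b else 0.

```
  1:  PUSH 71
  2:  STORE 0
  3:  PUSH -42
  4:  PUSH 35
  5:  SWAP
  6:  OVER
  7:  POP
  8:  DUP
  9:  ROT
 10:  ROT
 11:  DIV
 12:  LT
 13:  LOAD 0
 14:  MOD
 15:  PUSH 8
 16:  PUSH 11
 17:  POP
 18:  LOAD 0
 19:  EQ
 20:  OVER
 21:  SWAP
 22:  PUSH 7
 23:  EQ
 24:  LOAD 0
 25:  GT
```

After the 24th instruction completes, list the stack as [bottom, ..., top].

[1, 1, 0, 71]

PUSH 71  : 71
STORE 0  : (empty)
PUSH -42 : -42
PUSH 35  : -42 35
SWAP     : 35 -42
OVER     : 35 -42 35
POP      : 35 -42
DUP      : 35 -42 -42
ROT      : -42 -42 35
ROT      : -42 35 -42
DIV      : -42 0
LT       : 1
LOAD 0   : 1 71
MOD      : 1
PUSH 8   : 1 8
PUSH 11  : 1 8 11
POP      : 1 8
LOAD 0   : 1 8 71
EQ       : 1 0
OVER     : 1 0 1
SWAP     : 1 1 0
PUSH 7   : 1 1 0 7
EQ       : 1 1 0
LOAD 0   : 1 1 0 71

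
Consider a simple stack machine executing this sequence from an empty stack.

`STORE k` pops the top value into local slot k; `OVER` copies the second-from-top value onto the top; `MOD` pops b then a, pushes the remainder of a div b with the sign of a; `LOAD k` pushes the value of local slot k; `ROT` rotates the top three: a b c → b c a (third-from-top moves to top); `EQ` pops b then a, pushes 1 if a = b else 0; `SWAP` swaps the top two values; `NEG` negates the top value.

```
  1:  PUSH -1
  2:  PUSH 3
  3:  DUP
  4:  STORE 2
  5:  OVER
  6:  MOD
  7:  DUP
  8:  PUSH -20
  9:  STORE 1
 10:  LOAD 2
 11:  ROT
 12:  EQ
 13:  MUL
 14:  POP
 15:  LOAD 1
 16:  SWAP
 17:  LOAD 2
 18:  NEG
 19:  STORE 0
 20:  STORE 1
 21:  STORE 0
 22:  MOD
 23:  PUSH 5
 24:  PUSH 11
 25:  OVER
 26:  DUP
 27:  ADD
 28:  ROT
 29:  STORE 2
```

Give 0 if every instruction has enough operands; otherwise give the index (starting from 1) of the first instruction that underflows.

22

PUSH -1  -> [-1]
PUSH 3   -> [-1, 3]
DUP      -> [-1, 3, 3]
STORE 2  -> [-1, 3]
OVER     -> [-1, 3, -1]
MOD      -> [-1, 0]
DUP      -> [-1, 0, 0]
PUSH -20 -> [-1, 0, 0, -20]
STORE 1  -> [-1, 0, 0]
LOAD 2   -> [-1, 0, 0, 3]
ROT      -> [-1, 0, 3, 0]
EQ       -> [-1, 0, 0]
MUL      -> [-1, 0]
POP      -> [-1]
LOAD 1   -> [-1, -20]
SWAP     -> [-20, -1]
LOAD 2   -> [-20, -1, 3]
NEG      -> [-20, -1, -3]
STORE 0  -> [-20, -1]
STORE 1  -> [-20]
STORE 0  -> []
MOD  — needs 2 operands, stack has 0 → underflow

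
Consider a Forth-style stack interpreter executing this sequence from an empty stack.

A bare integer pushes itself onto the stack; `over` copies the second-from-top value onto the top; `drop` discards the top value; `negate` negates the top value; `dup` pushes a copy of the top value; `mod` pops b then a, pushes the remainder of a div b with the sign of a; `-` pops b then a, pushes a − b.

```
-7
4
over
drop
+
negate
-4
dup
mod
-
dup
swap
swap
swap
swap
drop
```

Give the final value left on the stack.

-7     → -7
4      → -7 4
over   → -7 4 -7
drop   → -7 4
+      → -3
negate → 3
-4     → 3 -4
dup    → 3 -4 -4
mod    → 3 0
-      → 3
dup    → 3 3
swap   → 3 3
swap   → 3 3
swap   → 3 3
swap   → 3 3
drop   → 3

3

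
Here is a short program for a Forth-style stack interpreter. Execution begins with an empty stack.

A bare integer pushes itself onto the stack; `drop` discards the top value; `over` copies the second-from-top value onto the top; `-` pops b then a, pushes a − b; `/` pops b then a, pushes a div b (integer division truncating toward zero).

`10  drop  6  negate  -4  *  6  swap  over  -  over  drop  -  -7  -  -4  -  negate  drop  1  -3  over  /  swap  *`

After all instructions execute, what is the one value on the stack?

10     → 10
drop   → (empty)
6      → 6
negate → -6
-4     → -6 -4
*      → 24
6      → 24 6
swap   → 6 24
over   → 6 24 6
-      → 6 18
over   → 6 18 6
drop   → 6 18
-      → -12
-7     → -12 -7
-      → -5
-4     → -5 -4
-      → -1
negate → 1
drop   → (empty)
1      → 1
-3     → 1 -3
over   → 1 -3 1
/      → 1 -3
swap   → -3 1
*      → -3

-3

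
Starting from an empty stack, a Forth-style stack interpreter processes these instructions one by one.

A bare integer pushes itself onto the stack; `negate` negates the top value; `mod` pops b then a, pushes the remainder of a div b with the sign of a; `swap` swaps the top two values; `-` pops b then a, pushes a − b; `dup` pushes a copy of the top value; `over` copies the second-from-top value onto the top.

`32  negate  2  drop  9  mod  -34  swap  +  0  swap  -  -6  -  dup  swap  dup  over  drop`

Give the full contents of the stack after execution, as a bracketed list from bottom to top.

[45, 45, 45]

32     : 32
negate : -32
2      : -32 2
drop   : -32
9      : -32 9
mod    : -5
-34    : -5 -34
swap   : -34 -5
+      : -39
0      : -39 0
swap   : 0 -39
-      : 39
-6     : 39 -6
-      : 45
dup    : 45 45
swap   : 45 45
dup    : 45 45 45
over   : 45 45 45 45
drop   : 45 45 45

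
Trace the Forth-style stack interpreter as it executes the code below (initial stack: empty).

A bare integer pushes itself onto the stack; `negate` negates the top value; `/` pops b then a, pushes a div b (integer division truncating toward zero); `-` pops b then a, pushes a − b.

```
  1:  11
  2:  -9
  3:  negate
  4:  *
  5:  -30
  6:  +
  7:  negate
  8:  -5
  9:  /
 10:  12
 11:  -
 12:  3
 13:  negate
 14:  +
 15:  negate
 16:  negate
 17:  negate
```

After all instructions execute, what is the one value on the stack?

11     -> [11]
-9     -> [11, -9]
negate -> [11, 9]
*      -> [99]
-30    -> [99, -30]
+      -> [69]
negate -> [-69]
-5     -> [-69, -5]
/      -> [13]
12     -> [13, 12]
-      -> [1]
3      -> [1, 3]
negate -> [1, -3]
+      -> [-2]
negate -> [2]
negate -> [-2]
negate -> [2]

2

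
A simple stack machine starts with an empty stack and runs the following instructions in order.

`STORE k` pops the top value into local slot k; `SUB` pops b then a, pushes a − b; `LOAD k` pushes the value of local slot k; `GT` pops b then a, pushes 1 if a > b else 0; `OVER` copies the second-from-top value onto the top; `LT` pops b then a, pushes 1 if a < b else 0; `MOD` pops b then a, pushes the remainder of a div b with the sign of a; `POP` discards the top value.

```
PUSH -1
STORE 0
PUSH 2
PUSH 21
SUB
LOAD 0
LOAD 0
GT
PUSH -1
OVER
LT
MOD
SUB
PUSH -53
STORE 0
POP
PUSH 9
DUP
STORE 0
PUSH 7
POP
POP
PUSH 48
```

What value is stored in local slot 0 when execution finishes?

9

PUSH -1   -1
STORE 0   (empty)
PUSH 2    2
PUSH 21   2 21
SUB       -19
LOAD 0    -19 -1
LOAD 0    -19 -1 -1
GT        -19 0
PUSH -1   -19 0 -1
OVER      -19 0 -1 0
LT        -19 0 1
MOD       -19 0
SUB       -19
PUSH -53  -19 -53
STORE 0   -19
POP       (empty)
PUSH 9    9
DUP       9 9
STORE 0   9
PUSH 7    9 7
POP       9
POP       (empty)
PUSH 48   48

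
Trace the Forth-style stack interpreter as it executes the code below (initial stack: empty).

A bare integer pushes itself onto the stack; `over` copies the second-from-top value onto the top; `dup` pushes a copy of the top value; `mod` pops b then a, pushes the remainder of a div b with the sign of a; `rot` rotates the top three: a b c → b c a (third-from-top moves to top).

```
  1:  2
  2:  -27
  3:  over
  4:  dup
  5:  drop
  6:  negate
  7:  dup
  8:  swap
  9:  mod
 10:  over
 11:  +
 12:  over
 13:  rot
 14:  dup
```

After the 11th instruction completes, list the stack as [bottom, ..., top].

2      → [2]
-27    → [2, -27]
over   → [2, -27, 2]
dup    → [2, -27, 2, 2]
drop   → [2, -27, 2]
negate → [2, -27, -2]
dup    → [2, -27, -2, -2]
swap   → [2, -27, -2, -2]
mod    → [2, -27, 0]
over   → [2, -27, 0, -27]
+      → [2, -27, -27]

[2, -27, -27]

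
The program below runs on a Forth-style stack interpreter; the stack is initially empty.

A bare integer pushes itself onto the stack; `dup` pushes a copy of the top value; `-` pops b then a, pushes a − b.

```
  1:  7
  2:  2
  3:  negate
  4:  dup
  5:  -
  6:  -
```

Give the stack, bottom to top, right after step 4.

[7, -2, -2]

7      -> 7
2      -> 7 2
negate -> 7 -2
dup    -> 7 -2 -2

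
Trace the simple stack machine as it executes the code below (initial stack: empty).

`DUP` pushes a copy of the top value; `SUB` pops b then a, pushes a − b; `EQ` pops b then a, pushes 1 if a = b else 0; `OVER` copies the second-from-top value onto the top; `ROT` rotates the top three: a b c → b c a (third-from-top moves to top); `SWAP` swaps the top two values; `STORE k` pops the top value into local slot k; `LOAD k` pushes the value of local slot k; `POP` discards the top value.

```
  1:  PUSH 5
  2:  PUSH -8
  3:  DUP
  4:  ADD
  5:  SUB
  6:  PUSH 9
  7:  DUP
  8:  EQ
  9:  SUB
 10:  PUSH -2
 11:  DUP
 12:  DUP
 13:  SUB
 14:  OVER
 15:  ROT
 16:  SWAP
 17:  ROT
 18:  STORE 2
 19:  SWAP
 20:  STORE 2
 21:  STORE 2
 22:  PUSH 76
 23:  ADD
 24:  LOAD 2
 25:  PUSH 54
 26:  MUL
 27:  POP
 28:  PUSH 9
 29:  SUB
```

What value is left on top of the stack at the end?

87

PUSH 5  → 5
PUSH -8 → 5 -8
DUP     → 5 -8 -8
ADD     → 5 -16
SUB     → 21
PUSH 9  → 21 9
DUP     → 21 9 9
EQ      → 21 1
SUB     → 20
PUSH -2 → 20 -2
DUP     → 20 -2 -2
DUP     → 20 -2 -2 -2
SUB     → 20 -2 0
OVER    → 20 -2 0 -2
ROT     → 20 0 -2 -2
SWAP    → 20 0 -2 -2
ROT     → 20 -2 -2 0
STORE 2 → 20 -2 -2
SWAP    → 20 -2 -2
STORE 2 → 20 -2
STORE 2 → 20
PUSH 76 → 20 76
ADD     → 96
LOAD 2  → 96 -2
PUSH 54 → 96 -2 54
MUL     → 96 -108
POP     → 96
PUSH 9  → 96 9
SUB     → 87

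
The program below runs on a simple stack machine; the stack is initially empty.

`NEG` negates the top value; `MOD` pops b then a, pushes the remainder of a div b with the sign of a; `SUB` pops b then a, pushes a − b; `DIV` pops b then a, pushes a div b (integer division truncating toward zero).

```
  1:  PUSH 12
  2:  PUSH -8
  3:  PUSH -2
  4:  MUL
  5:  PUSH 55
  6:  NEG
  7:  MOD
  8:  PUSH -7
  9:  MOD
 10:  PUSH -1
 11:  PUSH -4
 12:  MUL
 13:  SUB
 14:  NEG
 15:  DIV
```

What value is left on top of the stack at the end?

PUSH 12  12
PUSH -8  12 -8
PUSH -2  12 -8 -2
MUL      12 16
PUSH 55  12 16 55
NEG      12 16 -55
MOD      12 16
PUSH -7  12 16 -7
MOD      12 2
PUSH -1  12 2 -1
PUSH -4  12 2 -1 -4
MUL      12 2 4
SUB      12 -2
NEG      12 2
DIV      6

6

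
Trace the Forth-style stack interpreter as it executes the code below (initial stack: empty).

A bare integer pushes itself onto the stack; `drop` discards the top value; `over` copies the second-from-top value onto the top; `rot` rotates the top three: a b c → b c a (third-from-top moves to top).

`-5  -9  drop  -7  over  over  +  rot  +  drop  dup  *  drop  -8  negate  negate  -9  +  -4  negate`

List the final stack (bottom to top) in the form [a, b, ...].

[-17, 4]

-5     -> -5
-9     -> -5 -9
drop   -> -5
-7     -> -5 -7
over   -> -5 -7 -5
over   -> -5 -7 -5 -7
+      -> -5 -7 -12
rot    -> -7 -12 -5
+      -> -7 -17
drop   -> -7
dup    -> -7 -7
*      -> 49
drop   -> (empty)
-8     -> -8
negate -> 8
negate -> -8
-9     -> -8 -9
+      -> -17
-4     -> -17 -4
negate -> -17 4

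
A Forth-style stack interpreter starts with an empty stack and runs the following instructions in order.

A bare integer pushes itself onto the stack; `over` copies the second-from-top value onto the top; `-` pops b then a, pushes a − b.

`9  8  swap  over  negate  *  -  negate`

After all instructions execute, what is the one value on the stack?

-80

9      → [9]
8      → [9, 8]
swap   → [8, 9]
over   → [8, 9, 8]
negate → [8, 9, -8]
*      → [8, -72]
-      → [80]
negate → [-80]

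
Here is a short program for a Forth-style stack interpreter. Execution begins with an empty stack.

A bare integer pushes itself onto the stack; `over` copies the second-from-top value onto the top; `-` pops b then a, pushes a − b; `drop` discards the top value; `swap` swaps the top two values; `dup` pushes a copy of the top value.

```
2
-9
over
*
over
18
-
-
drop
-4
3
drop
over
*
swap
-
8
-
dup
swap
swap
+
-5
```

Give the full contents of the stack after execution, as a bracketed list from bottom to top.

[-36, -5]

2    : [2]
-9   : [2, -9]
over : [2, -9, 2]
*    : [2, -18]
over : [2, -18, 2]
18   : [2, -18, 2, 18]
-    : [2, -18, -16]
-    : [2, -2]
drop : [2]
-4   : [2, -4]
3    : [2, -4, 3]
drop : [2, -4]
over : [2, -4, 2]
*    : [2, -8]
swap : [-8, 2]
-    : [-10]
8    : [-10, 8]
-    : [-18]
dup  : [-18, -18]
swap : [-18, -18]
swap : [-18, -18]
+    : [-36]
-5   : [-36, -5]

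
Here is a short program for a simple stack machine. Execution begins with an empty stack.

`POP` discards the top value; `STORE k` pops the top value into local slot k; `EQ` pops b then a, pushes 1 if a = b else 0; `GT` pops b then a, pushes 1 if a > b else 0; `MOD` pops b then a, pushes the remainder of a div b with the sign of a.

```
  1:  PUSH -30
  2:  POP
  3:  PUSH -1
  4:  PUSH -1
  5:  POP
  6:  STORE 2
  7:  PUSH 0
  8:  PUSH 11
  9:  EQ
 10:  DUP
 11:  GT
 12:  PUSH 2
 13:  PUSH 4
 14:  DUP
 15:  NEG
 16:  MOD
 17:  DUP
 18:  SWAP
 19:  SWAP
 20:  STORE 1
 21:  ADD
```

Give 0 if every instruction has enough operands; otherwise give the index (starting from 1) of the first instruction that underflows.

PUSH -30 : -30
POP      : (empty)
PUSH -1  : -1
PUSH -1  : -1 -1
POP      : -1
STORE 2  : (empty)
PUSH 0   : 0
PUSH 11  : 0 11
EQ       : 0
DUP      : 0 0
GT       : 0
PUSH 2   : 0 2
PUSH 4   : 0 2 4
DUP      : 0 2 4 4
NEG      : 0 2 4 -4
MOD      : 0 2 0
DUP      : 0 2 0 0
SWAP     : 0 2 0 0
SWAP     : 0 2 0 0
STORE 1  : 0 2 0
ADD      : 0 2

0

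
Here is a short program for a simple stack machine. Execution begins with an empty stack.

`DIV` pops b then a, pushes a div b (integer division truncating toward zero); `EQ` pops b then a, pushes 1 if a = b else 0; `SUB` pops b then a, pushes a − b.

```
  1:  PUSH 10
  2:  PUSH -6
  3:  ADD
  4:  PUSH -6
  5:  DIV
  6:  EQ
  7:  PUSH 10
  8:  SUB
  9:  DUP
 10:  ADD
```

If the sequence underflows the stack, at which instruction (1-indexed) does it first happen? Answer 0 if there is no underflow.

6

PUSH 10 → [10]
PUSH -6 → [10, -6]
ADD     → [4]
PUSH -6 → [4, -6]
DIV     → [0]
EQ  — needs 2 operands, stack has 1 → underflow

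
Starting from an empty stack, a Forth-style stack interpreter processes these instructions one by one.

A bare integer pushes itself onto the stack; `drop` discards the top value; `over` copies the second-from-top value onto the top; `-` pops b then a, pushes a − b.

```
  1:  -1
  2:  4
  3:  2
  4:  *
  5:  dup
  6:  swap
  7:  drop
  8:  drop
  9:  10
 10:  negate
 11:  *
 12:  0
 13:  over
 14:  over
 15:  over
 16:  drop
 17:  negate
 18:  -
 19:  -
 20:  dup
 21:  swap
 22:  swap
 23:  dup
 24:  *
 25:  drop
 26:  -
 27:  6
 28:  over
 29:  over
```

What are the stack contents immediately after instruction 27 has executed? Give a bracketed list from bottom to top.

-1     → -1
4      → -1 4
2      → -1 4 2
*      → -1 8
dup    → -1 8 8
swap   → -1 8 8
drop   → -1 8
drop   → -1
10     → -1 10
negate → -1 -10
*      → 10
0      → 10 0
over   → 10 0 10
over   → 10 0 10 0
over   → 10 0 10 0 10
drop   → 10 0 10 0
negate → 10 0 10 0
-      → 10 0 10
-      → 10 -10
dup    → 10 -10 -10
swap   → 10 -10 -10
swap   → 10 -10 -10
dup    → 10 -10 -10 -10
*      → 10 -10 100
drop   → 10 -10
-      → 20
6      → 20 6

[20, 6]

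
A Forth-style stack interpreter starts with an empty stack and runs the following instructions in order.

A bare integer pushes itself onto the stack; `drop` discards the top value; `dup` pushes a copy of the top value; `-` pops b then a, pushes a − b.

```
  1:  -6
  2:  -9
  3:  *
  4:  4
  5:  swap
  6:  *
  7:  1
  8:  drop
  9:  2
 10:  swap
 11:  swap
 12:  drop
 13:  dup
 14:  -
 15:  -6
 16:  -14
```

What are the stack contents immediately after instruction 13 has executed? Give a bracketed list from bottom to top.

-6   : -6
-9   : -6 -9
*    : 54
4    : 54 4
swap : 4 54
*    : 216
1    : 216 1
drop : 216
2    : 216 2
swap : 2 216
swap : 216 2
drop : 216
dup  : 216 216

[216, 216]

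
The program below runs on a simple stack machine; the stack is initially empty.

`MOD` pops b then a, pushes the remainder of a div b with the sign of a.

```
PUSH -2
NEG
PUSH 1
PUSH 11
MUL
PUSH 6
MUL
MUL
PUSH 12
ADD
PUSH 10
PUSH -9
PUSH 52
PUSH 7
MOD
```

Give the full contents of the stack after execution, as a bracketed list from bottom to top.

[144, 10, -9, 3]

PUSH -2 : -2
NEG     : 2
PUSH 1  : 2 1
PUSH 11 : 2 1 11
MUL     : 2 11
PUSH 6  : 2 11 6
MUL     : 2 66
MUL     : 132
PUSH 12 : 132 12
ADD     : 144
PUSH 10 : 144 10
PUSH -9 : 144 10 -9
PUSH 52 : 144 10 -9 52
PUSH 7  : 144 10 -9 52 7
MOD     : 144 10 -9 3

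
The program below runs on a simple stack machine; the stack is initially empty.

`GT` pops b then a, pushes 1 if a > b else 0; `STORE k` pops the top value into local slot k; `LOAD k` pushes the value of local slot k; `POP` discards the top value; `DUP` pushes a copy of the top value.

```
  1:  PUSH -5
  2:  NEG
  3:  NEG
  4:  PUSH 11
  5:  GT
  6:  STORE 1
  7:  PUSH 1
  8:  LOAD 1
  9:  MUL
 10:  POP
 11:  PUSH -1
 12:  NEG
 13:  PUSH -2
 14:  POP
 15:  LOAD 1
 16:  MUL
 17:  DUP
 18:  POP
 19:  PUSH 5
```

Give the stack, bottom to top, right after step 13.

PUSH -5 → -5
NEG     → 5
NEG     → -5
PUSH 11 → -5 11
GT      → 0
STORE 1 → (empty)
PUSH 1  → 1
LOAD 1  → 1 0
MUL     → 0
POP     → (empty)
PUSH -1 → -1
NEG     → 1
PUSH -2 → 1 -2

[1, -2]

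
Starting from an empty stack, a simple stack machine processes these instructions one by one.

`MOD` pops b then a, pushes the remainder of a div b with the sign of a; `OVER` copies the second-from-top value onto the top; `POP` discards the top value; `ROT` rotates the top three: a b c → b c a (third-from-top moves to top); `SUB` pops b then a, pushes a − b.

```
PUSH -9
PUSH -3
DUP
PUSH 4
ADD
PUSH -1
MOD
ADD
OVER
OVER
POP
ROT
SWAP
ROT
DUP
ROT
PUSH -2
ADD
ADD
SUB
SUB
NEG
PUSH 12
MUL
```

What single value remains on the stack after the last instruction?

240

PUSH -9 : -9
PUSH -3 : -9 -3
DUP     : -9 -3 -3
PUSH 4  : -9 -3 -3 4
ADD     : -9 -3 1
PUSH -1 : -9 -3 1 -1
MOD     : -9 -3 0
ADD     : -9 -3
OVER    : -9 -3 -9
OVER    : -9 -3 -9 -3
POP     : -9 -3 -9
ROT     : -3 -9 -9
SWAP    : -3 -9 -9
ROT     : -9 -9 -3
DUP     : -9 -9 -3 -3
ROT     : -9 -3 -3 -9
PUSH -2 : -9 -3 -3 -9 -2
ADD     : -9 -3 -3 -11
ADD     : -9 -3 -14
SUB     : -9 11
SUB     : -20
NEG     : 20
PUSH 12 : 20 12
MUL     : 240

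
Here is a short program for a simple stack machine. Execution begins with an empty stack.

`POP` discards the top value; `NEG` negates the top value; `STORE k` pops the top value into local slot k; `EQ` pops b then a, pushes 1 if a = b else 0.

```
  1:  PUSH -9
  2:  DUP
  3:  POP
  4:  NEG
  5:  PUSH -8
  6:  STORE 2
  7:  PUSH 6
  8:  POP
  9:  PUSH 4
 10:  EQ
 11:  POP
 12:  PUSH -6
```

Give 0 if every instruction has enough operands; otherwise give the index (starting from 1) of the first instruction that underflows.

PUSH -9 : [-9]
DUP     : [-9, -9]
POP     : [-9]
NEG     : [9]
PUSH -8 : [9, -8]
STORE 2 : [9]
PUSH 6  : [9, 6]
POP     : [9]
PUSH 4  : [9, 4]
EQ      : [0]
POP     : []
PUSH -6 : [-6]

0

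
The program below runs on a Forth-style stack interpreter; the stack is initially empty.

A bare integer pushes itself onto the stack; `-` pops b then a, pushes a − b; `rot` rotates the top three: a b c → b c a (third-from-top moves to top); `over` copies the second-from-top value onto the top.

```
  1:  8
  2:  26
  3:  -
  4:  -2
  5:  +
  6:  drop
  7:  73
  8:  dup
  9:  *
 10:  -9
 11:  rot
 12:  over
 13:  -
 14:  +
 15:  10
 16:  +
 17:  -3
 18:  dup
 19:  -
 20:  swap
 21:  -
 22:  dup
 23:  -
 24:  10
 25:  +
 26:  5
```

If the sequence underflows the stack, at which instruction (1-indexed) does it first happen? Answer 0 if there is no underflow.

8     8
26    8 26
-     -18
-2    -18 -2
+     -20
drop  (empty)
73    73
dup   73 73
*     5329
-9    5329 -9
rot  — needs 3 operands, stack has 2 → underflow

11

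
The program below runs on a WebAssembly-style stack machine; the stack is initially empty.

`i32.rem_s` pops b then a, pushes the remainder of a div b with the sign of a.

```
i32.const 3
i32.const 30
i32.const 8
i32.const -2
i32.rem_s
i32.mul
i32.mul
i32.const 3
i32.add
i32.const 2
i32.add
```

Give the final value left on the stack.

i32.const 3  : [3]
i32.const 30 : [3, 30]
i32.const 8  : [3, 30, 8]
i32.const -2 : [3, 30, 8, -2]
i32.rem_s    : [3, 30, 0]
i32.mul      : [3, 0]
i32.mul      : [0]
i32.const 3  : [0, 3]
i32.add      : [3]
i32.const 2  : [3, 2]
i32.add      : [5]

5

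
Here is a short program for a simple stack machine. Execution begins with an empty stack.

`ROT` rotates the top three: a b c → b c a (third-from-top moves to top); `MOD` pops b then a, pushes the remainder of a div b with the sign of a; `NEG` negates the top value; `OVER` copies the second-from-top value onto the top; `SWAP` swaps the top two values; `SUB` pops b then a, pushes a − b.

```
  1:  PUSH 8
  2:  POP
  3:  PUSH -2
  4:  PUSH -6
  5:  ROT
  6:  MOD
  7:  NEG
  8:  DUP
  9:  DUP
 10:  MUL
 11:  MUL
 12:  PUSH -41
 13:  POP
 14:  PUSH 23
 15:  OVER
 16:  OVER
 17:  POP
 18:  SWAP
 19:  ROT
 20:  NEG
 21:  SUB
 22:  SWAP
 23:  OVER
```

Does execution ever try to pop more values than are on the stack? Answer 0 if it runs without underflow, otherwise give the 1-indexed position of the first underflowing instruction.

PUSH 8   [8]
POP      []
PUSH -2  [-2]
PUSH -6  [-2, -6]
ROT  — needs 3 operands, stack has 2 → underflow

5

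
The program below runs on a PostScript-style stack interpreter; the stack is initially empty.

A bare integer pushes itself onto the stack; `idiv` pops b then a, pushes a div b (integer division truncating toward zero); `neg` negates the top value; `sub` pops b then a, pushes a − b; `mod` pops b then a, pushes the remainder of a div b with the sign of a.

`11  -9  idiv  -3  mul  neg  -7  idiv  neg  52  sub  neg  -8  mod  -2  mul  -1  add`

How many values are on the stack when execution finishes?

1

11   -> [11]
-9   -> [11, -9]
idiv -> [-1]
-3   -> [-1, -3]
mul  -> [3]
neg  -> [-3]
-7   -> [-3, -7]
idiv -> [0]
neg  -> [0]
52   -> [0, 52]
sub  -> [-52]
neg  -> [52]
-8   -> [52, -8]
mod  -> [4]
-2   -> [4, -2]
mul  -> [-8]
-1   -> [-8, -1]
add  -> [-9]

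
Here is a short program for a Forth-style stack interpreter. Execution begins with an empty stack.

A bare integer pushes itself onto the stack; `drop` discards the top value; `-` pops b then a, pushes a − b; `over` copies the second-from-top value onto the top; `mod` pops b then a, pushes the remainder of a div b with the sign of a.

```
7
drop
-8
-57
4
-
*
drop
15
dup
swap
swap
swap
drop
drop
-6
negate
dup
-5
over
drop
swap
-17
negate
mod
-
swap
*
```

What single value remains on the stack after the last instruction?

-66

7      -> [7]
drop   -> []
-8     -> [-8]
-57    -> [-8, -57]
4      -> [-8, -57, 4]
-      -> [-8, -61]
*      -> [488]
drop   -> []
15     -> [15]
dup    -> [15, 15]
swap   -> [15, 15]
swap   -> [15, 15]
swap   -> [15, 15]
drop   -> [15]
drop   -> []
-6     -> [-6]
negate -> [6]
dup    -> [6, 6]
-5     -> [6, 6, -5]
over   -> [6, 6, -5, 6]
drop   -> [6, 6, -5]
swap   -> [6, -5, 6]
-17    -> [6, -5, 6, -17]
negate -> [6, -5, 6, 17]
mod    -> [6, -5, 6]
-      -> [6, -11]
swap   -> [-11, 6]
*      -> [-66]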